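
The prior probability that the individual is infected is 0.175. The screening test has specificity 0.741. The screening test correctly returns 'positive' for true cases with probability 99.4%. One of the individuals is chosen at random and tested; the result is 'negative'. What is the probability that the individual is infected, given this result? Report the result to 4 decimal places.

P(H | E) ≈ 0.0017

Let H be the event that the individual is infected. P(H) = 0.175, so P(¬H) = 0.825. With E the 'negative' result, P(E|H) = 0.006 and P(E|¬H) = 0.741.
P(E) = 0.006·0.175 + 0.741·0.825 = 0.0010500 + 0.61133 = 0.61238.
By Bayes' theorem, P(H|E) = 0.0010500 / 0.61238 = 0.0017.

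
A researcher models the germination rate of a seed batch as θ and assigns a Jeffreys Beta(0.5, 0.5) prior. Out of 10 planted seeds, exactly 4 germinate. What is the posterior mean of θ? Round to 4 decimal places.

The binomial likelihood is conjugate to the Beta prior: with 4 successes and 6 failures, the posterior is Beta(0.5+4, 0.5+6) = Beta(4.5, 6.5).
E[θ | data] = 4.5/(4.5+6.5) = 0.4091.

Posterior mean ≈ 0.4091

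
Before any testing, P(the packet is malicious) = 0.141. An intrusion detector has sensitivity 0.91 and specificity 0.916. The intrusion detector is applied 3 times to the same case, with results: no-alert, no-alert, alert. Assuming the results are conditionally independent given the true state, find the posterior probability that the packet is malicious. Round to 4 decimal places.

Posterior P(H) ≈ 0.0169

Let H be the event that the packet is malicious; start with P(H) = 0.141. P('alert'|H) = 0.91, P('alert'|¬H) = 0.084.
Update on result 1 ('no-alert'): P(H) ← 0.09·0.1410 / (0.09·0.1410 + 0.916·0.8590) = 0.012690/0.79953 = 0.0159.
Update on result 2 ('no-alert'): P(H) ← 0.09·0.0159 / (0.09·0.0159 + 0.916·0.9841) = 0.0014285/0.90289 = 0.0016.
Update on result 3 ('alert'): P(H) ← 0.91·0.0016 / (0.91·0.0016 + 0.084·0.9984) = 0.0014397/0.085307 = 0.0169.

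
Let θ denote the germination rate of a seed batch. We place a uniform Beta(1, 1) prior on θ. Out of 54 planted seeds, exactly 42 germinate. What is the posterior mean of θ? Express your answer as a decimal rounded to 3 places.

Posterior mean ≈ 0.768

The binomial likelihood is conjugate to the Beta prior: with 42 successes and 12 failures, the posterior is Beta(1+42, 1+12) = Beta(43, 13).
Posterior mean = α/(α+β) = 43/56 = 0.768.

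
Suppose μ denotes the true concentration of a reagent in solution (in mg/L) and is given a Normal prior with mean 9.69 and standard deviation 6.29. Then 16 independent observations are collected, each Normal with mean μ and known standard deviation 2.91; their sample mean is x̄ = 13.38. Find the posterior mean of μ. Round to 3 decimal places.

Posterior mean ≈ 13.331

With known σ, the Normal prior is conjugate. Weight on the data is w = (n/σ²)/(n/σ² + 1/τ₀²) = 1.88944/(1.88944+0.0252754) = 0.98680.
Posterior mean = w·x̄ + (1−w)·μ₀ = 0.98680·13.38 + 0.013201·9.69 = 13.331.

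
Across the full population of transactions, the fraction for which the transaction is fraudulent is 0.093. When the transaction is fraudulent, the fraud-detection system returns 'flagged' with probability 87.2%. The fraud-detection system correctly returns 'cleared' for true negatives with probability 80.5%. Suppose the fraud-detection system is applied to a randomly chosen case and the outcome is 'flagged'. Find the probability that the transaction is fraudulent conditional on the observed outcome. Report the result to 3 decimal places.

Let H be the event that the transaction is fraudulent. P(H) = 0.093, so P(¬H) = 0.907. With E the 'flagged' result, P(E|H) = 0.872 and P(E|¬H) = 0.195.
P(E) = 0.872·0.093 + 0.195·0.907 = 0.081096 + 0.17687 = 0.25796.
By Bayes' theorem, P(H|E) = 0.081096 / 0.25796 = 0.314.

P(H | E) ≈ 0.314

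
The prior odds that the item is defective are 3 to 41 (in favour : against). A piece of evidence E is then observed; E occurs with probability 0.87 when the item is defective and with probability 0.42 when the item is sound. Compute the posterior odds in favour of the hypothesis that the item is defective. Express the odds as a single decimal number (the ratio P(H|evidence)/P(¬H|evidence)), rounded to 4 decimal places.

Prior odds = 3/41 = 0.073171.
Likelihood ratio for E = 0.87/0.42 = 2.0714.
Posterior odds = prior odds × LR = 0.15157.

Posterior odds ≈ 0.1516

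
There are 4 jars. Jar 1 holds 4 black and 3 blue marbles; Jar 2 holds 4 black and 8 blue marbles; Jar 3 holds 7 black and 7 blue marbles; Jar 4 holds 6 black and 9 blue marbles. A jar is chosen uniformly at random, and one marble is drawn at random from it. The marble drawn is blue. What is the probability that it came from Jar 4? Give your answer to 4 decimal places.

Tabulate prior·likelihood by source: [1] prior 0.25, lik 0.4286, product 0.1071; [2] prior 0.25, lik 0.6667, product 0.1667; [3] prior 0.25, lik 0.5, product 0.1250; [4] prior 0.25, lik 0.6, product 0.1500.
Normalizing constant = 0.54881; the posterior for Jar 4 is its product over the sum, 0.1500/0.54881 = 0.2733.

Posterior probability ≈ 0.2733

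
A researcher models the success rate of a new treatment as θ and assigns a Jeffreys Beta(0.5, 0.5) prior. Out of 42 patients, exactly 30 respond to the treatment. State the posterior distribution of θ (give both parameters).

Posterior: Beta(30.5, 12.5)

The binomial likelihood is conjugate to the Beta prior: with 30 successes and 12 failures, the posterior is Beta(0.5+30, 0.5+12) = Beta(30.5, 12.5).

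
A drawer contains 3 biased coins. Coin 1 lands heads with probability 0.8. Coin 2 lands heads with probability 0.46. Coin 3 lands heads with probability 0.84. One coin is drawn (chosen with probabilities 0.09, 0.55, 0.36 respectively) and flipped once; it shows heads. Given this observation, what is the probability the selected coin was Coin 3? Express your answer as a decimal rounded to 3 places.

Posterior probability ≈ 0.482

P(heads|C1) = 0.8; P(heads|C2) = 0.46; P(heads|C3) = 0.84.
Prior × likelihood for each source: 0.09·0.8=0.07200, 0.55·0.46=0.2530, 0.36·0.84=0.3024. Summing gives P(heads) = 0.62740.
P(Coin 3 | heads) = 0.3024 / 0.62740 = 0.482.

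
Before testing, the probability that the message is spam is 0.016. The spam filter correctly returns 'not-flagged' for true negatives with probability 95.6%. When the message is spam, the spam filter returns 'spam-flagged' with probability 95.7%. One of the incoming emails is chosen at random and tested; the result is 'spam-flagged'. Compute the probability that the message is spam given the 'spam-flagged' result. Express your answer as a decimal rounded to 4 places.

Let H be the event that the message is spam. P(H) = 0.016, so P(¬H) = 0.984. With E the 'spam-flagged' result, P(E|H) = 0.957 and P(E|¬H) = 0.044.
P(E) = 0.957·0.016 + 0.044·0.984 = 0.015312 + 0.043296 = 0.058608.
By Bayes' theorem, P(H|E) = 0.015312 / 0.058608 = 0.2613.

P(H | E) ≈ 0.2613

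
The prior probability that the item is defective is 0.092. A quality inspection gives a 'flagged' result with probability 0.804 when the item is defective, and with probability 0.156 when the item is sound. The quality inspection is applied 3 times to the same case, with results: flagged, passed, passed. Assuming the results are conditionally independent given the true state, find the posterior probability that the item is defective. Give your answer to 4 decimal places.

Posterior P(H) ≈ 0.0274

With H the event that the item is defective, the joint likelihood of the observed sequence is P(data|H) = 0.804·0.196·0.196 = 0.030886 and P(data|¬H) = 0.156·0.844·0.844 = 0.11112.
Bayes: P(H|data) = 0.092·0.030886 / (0.092·0.030886 + 0.908·0.11112) = 0.0028416/0.10374 = 0.0274.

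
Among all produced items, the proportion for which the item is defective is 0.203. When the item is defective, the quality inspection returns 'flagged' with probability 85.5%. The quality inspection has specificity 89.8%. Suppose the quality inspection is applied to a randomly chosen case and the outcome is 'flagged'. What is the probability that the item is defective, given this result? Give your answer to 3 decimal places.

Write H for 'the item is defective'. Prior odds H:¬H = 0.203/0.797 = 0.25471. For the 'flagged' outcome, the likelihood ratio is 0.855/0.102 = 8.3824.
Posterior odds = 0.25471 × 8.3824 = 2.1350, so P(H|E) = 2.1350/(1+2.1350) = 0.681.

P(H | E) ≈ 0.681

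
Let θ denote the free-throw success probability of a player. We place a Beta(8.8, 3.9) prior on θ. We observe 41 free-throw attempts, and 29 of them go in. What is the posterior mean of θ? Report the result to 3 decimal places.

Posterior mean ≈ 0.704

The binomial likelihood is conjugate to the Beta prior: with 29 successes and 12 failures, the posterior is Beta(8.8+29, 3.9+12) = Beta(37.8, 15.9).
Posterior mean = α/(α+β) = 37.8/53.7 = 0.704.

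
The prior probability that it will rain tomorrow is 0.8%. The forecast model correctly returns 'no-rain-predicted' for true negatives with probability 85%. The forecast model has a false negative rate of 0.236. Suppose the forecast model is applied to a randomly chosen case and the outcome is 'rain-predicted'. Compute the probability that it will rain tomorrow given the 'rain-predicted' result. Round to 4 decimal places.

Write H for 'it will rain tomorrow'. Prior odds H:¬H = 0.008/0.992 = 0.0080645. For the 'rain-predicted' outcome, the likelihood ratio is 0.764/0.15 = 5.0933.
Posterior odds = 0.0080645 × 5.0933 = 0.041075, so P(H|E) = 0.041075/(1+0.041075) = 0.0395.

P(H | E) ≈ 0.0395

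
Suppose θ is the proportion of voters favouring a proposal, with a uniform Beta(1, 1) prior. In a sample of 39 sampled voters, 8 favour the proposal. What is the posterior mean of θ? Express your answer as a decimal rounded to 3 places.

The binomial likelihood is conjugate to the Beta prior: with 8 successes and 31 failures, the posterior is Beta(1+8, 1+31) = Beta(9, 32).
E[θ | data] = 9/(9+32) = 0.220.

Posterior mean ≈ 0.220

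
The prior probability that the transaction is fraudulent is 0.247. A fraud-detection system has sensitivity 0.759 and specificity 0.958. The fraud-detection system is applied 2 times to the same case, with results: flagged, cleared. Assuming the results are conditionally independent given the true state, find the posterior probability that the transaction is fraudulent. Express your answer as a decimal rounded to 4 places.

Posterior P(H) ≈ 0.5986

Let H be the event that the transaction is fraudulent; start with P(H) = 0.247. P('flagged'|H) = 0.759, P('flagged'|¬H) = 0.042.
Update on result 1 ('flagged'): P(H) ← 0.759·0.2470 / (0.759·0.2470 + 0.042·0.7530) = 0.18747/0.21910 = 0.8557.
Update on result 2 ('cleared'): P(H) ← 0.241·0.8557 / (0.241·0.8557 + 0.958·0.1443) = 0.20621/0.34450 = 0.5986.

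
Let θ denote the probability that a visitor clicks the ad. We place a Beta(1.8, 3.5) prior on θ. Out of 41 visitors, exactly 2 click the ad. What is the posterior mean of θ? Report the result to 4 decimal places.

The binomial likelihood is conjugate to the Beta prior: with 2 successes and 39 failures, the posterior is Beta(1.8+2, 3.5+39) = Beta(3.8, 42.5).
Posterior mean = α/(α+β) = 3.8/46.3 = 0.0821.

Posterior mean ≈ 0.0821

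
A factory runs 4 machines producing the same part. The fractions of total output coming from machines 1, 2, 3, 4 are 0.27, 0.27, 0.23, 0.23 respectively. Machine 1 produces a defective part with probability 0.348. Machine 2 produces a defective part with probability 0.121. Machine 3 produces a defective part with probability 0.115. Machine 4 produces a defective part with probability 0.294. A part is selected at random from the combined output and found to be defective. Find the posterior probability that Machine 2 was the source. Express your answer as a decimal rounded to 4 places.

Posterior probability ≈ 0.1480

Tabulate prior·likelihood by source: [1] prior 0.27, lik 0.348, product 0.09396; [2] prior 0.27, lik 0.121, product 0.03267; [3] prior 0.23, lik 0.115, product 0.02645; [4] prior 0.23, lik 0.294, product 0.06762.
Normalizing constant = 0.22070; the posterior for Machine 2 is its product over the sum, 0.03267/0.22070 = 0.1480.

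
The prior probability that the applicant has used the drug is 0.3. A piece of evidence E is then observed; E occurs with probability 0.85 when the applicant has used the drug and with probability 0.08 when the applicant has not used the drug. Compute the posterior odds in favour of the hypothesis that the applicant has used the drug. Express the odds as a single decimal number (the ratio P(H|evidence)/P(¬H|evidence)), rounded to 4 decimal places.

Posterior odds ≈ 4.5536

Prior odds = 0.3/(1−0.3) = 0.42857. In log-odds, ln(0.42857) = -0.84730.
Add log likelihood ratio: ln(10.625) = 2.3632.
Posterior log-odds = 1.5159, so posterior odds = exp(1.5159) = 4.5536.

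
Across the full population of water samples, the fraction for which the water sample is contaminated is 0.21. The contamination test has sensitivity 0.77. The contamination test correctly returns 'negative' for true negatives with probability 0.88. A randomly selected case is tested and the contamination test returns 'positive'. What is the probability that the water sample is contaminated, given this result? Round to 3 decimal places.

P(H | E) ≈ 0.630

Write H for 'the water sample is contaminated'. Prior odds H:¬H = 0.21/0.79 = 0.26582. For the 'positive' outcome, the likelihood ratio is 0.77/0.12 = 6.4167.
Posterior odds = 0.26582 × 6.4167 = 1.7057, so P(H|E) = 1.7057/(1+1.7057) = 0.630.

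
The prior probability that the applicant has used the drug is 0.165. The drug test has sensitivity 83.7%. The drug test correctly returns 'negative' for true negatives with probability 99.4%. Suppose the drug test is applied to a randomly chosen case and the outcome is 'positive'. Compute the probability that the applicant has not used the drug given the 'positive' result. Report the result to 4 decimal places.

P(¬H | E) ≈ 0.0350

Write H for 'the applicant has used the drug'. Prior odds H:¬H = 0.165/0.835 = 0.19760. For the 'positive' outcome, the likelihood ratio is 0.837/0.006 = 139.50.
Posterior odds = 0.19760 × 139.50 = 27.566, so P(H|E) = 27.566/(1+27.566) = 0.9650. Then P(¬H|E) = 1 − 0.9650 = 0.0350.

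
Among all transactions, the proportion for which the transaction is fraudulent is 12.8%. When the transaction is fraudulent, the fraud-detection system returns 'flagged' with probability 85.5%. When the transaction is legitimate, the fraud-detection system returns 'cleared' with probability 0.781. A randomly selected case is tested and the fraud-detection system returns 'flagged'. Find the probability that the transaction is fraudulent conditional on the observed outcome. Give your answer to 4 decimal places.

Let H be the event that the transaction is fraudulent. P(H) = 0.128, so P(¬H) = 0.872. With E the 'flagged' result, P(E|H) = 0.855 and P(E|¬H) = 0.219.
P(E) = 0.855·0.128 + 0.219·0.872 = 0.10944 + 0.19097 = 0.30041.
By Bayes' theorem, P(H|E) = 0.10944 / 0.30041 = 0.3643.

P(H | E) ≈ 0.3643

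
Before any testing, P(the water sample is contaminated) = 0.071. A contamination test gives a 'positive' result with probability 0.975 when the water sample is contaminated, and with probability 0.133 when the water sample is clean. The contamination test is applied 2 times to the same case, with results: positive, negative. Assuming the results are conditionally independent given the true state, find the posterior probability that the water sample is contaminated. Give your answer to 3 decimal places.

Let H be the event that the water sample is contaminated; start with P(H) = 0.071. P('positive'|H) = 0.975, P('positive'|¬H) = 0.133.
Update on result 1 ('positive'): P(H) ← 0.975·0.0710 / (0.975·0.0710 + 0.133·0.9290) = 0.069225/0.19278 = 0.3591.
Update on result 2 ('negative'): P(H) ← 0.025·0.3591 / (0.025·0.3591 + 0.867·0.6409) = 0.0089771/0.56465 = 0.0159.

Posterior P(H) ≈ 0.016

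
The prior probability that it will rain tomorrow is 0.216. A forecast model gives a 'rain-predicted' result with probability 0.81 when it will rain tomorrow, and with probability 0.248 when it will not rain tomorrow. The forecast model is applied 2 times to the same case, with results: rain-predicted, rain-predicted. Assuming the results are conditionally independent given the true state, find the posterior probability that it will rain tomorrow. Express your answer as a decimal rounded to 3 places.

With H the event that it will rain tomorrow, the joint likelihood of the observed sequence is P(data|H) = 0.81·0.81 = 0.65610 and P(data|¬H) = 0.248·0.248 = 0.061504.
Bayes: P(H|data) = 0.216·0.65610 / (0.216·0.65610 + 0.784·0.061504) = 0.14172/0.18994 = 0.7461.

Posterior P(H) ≈ 0.746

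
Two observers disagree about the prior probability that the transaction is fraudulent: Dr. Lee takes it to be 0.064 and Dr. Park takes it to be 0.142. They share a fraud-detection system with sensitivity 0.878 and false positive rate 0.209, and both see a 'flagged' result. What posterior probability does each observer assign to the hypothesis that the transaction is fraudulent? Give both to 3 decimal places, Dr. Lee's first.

P('+'|H) = 0.878, P('+'|¬H) = 0.209.
Dr. Lee: numerator 0.878·0.064 = 0.056192; evidence = 0.056192+0.209·0.936 = 0.25182; posterior = 0.223.
Dr. Park: numerator 0.878·0.142 = 0.12468; evidence = 0.12468+0.209·0.858 = 0.30400; posterior = 0.410.

Dr. Lee: 0.223; Dr. Park: 0.410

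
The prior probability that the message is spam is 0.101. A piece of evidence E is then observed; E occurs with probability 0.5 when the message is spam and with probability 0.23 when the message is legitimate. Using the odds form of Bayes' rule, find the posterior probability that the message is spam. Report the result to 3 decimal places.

Posterior probability ≈ 0.196

Prior odds = 0.101/(1−0.101) = 0.11235. In log-odds, ln(0.11235) = -2.1862.
Add log likelihood ratio: ln(2.1739) = 0.77653.
Posterior log-odds = -1.4096, so posterior odds = exp(-1.4096) = 0.24423. Converting, P(H|E) = 0.24423/1.2442 = 0.196.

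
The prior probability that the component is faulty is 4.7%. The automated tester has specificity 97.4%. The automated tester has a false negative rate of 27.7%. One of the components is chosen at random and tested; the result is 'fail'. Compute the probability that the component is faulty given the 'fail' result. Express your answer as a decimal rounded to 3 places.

Write H for 'the component is faulty'. Prior odds H:¬H = 0.047/0.953 = 0.049318. For the 'fail' outcome, the likelihood ratio is 0.723/0.026 = 27.808.
Posterior odds = 0.049318 × 27.808 = 1.3714, so P(H|E) = 1.3714/(1+1.3714) = 0.578.

P(H | E) ≈ 0.578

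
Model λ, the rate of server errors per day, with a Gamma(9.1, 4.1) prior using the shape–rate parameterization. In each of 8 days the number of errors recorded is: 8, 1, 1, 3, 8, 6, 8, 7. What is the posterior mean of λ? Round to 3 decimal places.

Posterior mean ≈ 4.223

The Poisson likelihood adds the total count to the shape and the number of exposure periods to the rate. Here ∑xᵢ = 42 and n = 8, so shape 9.1→51.1 and rate 4.1→12.1.
E[λ | data] = 51.1/12.1 = 4.223.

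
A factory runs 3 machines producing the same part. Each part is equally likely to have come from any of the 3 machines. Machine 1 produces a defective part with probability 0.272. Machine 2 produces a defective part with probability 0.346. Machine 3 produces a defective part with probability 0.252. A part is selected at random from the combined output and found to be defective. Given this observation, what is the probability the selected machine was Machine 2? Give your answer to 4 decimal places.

Tabulate prior·likelihood by source: [1] prior 0.333333, lik 0.272, product 0.09067; [2] prior 0.333333, lik 0.346, product 0.1153; [3] prior 0.333333, lik 0.252, product 0.08400.
Normalizing constant = 0.29000; the posterior for Machine 2 is its product over the sum, 0.1153/0.29000 = 0.3977.

Posterior probability ≈ 0.3977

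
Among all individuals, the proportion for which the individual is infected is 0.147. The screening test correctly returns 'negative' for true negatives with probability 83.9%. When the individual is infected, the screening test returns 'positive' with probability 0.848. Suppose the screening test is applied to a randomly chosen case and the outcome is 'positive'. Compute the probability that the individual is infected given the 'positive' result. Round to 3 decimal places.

P(H | E) ≈ 0.476

Write H for 'the individual is infected'. Prior odds H:¬H = 0.147/0.853 = 0.17233. For the 'positive' outcome, the likelihood ratio is 0.848/0.161 = 5.2671.
Posterior odds = 0.17233 × 5.2671 = 0.90769, so P(H|E) = 0.90769/(1+0.90769) = 0.476.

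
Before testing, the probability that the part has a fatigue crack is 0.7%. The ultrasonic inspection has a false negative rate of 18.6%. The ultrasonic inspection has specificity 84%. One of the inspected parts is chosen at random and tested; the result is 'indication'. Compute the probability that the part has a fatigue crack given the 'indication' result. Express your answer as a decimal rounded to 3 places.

P(H | E) ≈ 0.035

Let H be the event that the part has a fatigue crack. P(H) = 0.007, so P(¬H) = 0.993. With E the 'indication' result, P(E|H) = 0.814 and P(E|¬H) = 0.16.
P(E) = 0.814·0.007 + 0.16·0.993 = 0.0056980 + 0.15888 = 0.16458.
By Bayes' theorem, P(H|E) = 0.0056980 / 0.16458 = 0.035.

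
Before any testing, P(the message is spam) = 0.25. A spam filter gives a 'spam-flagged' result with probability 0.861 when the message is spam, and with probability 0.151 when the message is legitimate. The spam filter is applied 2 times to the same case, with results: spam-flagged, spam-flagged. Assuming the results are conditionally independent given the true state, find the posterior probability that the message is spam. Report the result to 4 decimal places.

Let H be the event that the message is spam; start with P(H) = 0.25. P('spam-flagged'|H) = 0.861, P('spam-flagged'|¬H) = 0.151.
Update on result 1 ('spam-flagged'): P(H) ← 0.861·0.2500 / (0.861·0.2500 + 0.151·0.7500) = 0.21525/0.32850 = 0.6553.
Update on result 2 ('spam-flagged'): P(H) ← 0.861·0.6553 / (0.861·0.6553 + 0.151·0.3447) = 0.56417/0.61623 = 0.9155.

Posterior P(H) ≈ 0.9155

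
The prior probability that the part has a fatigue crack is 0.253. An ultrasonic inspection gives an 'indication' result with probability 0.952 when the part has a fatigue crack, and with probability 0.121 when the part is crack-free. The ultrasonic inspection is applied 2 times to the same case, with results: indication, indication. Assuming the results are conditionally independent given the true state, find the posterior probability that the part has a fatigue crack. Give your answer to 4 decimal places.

With H the event that the part has a fatigue crack, the joint likelihood of the observed sequence is P(data|H) = 0.952·0.952 = 0.90630 and P(data|¬H) = 0.121·0.121 = 0.014641.
Bayes: P(H|data) = 0.253·0.90630 / (0.253·0.90630 + 0.747·0.014641) = 0.22929/0.24023 = 0.9545.

Posterior P(H) ≈ 0.9545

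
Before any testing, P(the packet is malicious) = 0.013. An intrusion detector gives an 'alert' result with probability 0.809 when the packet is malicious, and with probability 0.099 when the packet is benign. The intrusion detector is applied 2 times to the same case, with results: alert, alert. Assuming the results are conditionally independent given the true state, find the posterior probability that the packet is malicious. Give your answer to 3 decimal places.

With H the event that the packet is malicious, the joint likelihood of the observed sequence is P(data|H) = 0.809·0.809 = 0.65448 and P(data|¬H) = 0.099·0.099 = 0.0098010.
Bayes: P(H|data) = 0.013·0.65448 / (0.013·0.65448 + 0.987·0.0098010) = 0.0085083/0.018182 = 0.4680.

Posterior P(H) ≈ 0.468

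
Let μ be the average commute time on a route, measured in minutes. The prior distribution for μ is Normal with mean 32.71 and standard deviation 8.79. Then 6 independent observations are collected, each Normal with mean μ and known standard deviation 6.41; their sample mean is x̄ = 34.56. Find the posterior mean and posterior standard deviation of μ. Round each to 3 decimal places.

Posterior mean ≈ 34.409; posterior SD ≈ 2.508

With known σ, the Normal prior is conjugate. Weight on the data is w = (n/σ²)/(n/σ² + 1/τ₀²) = 0.146028/(0.146028+0.0129426) = 0.91858.
Posterior mean = w·x̄ + (1−w)·μ₀ = 0.91858·34.56 + 0.081415·32.71 = 34.409. Posterior variance = 1/(0.146028+0.0129426) = 6.29048, so SD = 2.508.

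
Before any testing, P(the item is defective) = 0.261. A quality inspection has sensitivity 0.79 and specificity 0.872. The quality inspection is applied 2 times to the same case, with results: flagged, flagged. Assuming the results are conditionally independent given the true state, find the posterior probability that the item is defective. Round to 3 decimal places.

With H the event that the item is defective, the joint likelihood of the observed sequence is P(data|H) = 0.79·0.79 = 0.62410 and P(data|¬H) = 0.128·0.128 = 0.016384.
Bayes: P(H|data) = 0.261·0.62410 / (0.261·0.62410 + 0.739·0.016384) = 0.16289/0.17500 = 0.9308.

Posterior P(H) ≈ 0.931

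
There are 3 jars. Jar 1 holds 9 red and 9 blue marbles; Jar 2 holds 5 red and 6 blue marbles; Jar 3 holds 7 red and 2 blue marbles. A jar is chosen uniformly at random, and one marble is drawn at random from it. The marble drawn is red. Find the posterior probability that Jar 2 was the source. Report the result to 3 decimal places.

P(red|Jar 1) = 0.5; P(red|Jar 2) = 0.4545; P(red|Jar 3) = 0.7778.
Prior × likelihood for each source: 0.333333·0.5=0.1667, 0.333333·0.4545=0.1515, 0.333333·0.7778=0.2593. Summing gives P(red) = 0.57744.
P(Jar 2 | red) = 0.1515 / 0.57744 = 0.262.

Posterior probability ≈ 0.262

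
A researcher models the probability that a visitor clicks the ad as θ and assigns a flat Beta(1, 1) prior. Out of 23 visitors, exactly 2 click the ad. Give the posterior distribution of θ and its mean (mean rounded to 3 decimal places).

Posterior: Beta(3, 22); mean ≈ 0.120

The binomial likelihood is conjugate to the Beta prior: with 2 successes and 21 failures, the posterior is Beta(1+2, 1+21) = Beta(3, 22).
E[θ | data] = 3/(3+22) = 0.120.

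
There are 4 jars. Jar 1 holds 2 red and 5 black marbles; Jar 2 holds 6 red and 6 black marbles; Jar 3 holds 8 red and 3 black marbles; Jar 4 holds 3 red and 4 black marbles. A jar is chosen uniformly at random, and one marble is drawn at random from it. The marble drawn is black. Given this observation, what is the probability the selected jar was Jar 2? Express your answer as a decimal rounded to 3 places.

Tabulate prior·likelihood by source: [1] prior 0.25, lik 0.7143, product 0.1786; [2] prior 0.25, lik 0.5, product 0.1250; [3] prior 0.25, lik 0.2727, product 0.06818; [4] prior 0.25, lik 0.5714, product 0.1429.
Normalizing constant = 0.51461; the posterior for Jar 2 is its product over the sum, 0.1250/0.51461 = 0.243.

Posterior probability ≈ 0.243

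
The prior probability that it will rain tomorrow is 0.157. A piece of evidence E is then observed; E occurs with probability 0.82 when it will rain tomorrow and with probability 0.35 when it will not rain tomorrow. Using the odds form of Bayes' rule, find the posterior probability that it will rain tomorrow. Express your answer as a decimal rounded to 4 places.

Posterior probability ≈ 0.3038

Prior odds = 0.157/(1−0.157) = 0.18624. In log-odds, ln(0.18624) = -1.6807.
Add log likelihood ratio: ln(2.3429) = 0.85137.
Posterior log-odds = -0.82935, so posterior odds = exp(-0.82935) = 0.43633. Converting, P(H|E) = 0.43633/1.4363 = 0.3038.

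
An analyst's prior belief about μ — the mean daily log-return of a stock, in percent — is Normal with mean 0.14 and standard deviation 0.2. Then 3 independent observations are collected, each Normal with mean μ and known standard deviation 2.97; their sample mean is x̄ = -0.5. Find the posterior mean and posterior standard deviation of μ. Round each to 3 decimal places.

With known σ, the Normal prior is conjugate. Weight on the data is w = (n/σ²)/(n/σ² + 1/τ₀²) = 0.340101/(0.340101+25.0000) = 0.013421.
Posterior mean = w·x̄ + (1−w)·μ₀ = 0.013421·-0.5 + 0.98658·0.14 = 0.131. Posterior variance = 1/(0.340101+25.0000) = 0.0394631, so SD = 0.199.

Posterior mean ≈ 0.131; posterior SD ≈ 0.199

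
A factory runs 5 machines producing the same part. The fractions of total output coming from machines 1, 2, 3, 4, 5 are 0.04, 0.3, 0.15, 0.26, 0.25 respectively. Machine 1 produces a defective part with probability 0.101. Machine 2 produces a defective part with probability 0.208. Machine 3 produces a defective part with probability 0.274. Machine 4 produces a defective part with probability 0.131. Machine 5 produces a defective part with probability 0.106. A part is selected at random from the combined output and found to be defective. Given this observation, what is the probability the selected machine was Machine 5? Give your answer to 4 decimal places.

Posterior probability ≈ 0.1576

Tabulate prior·likelihood by source: [1] prior 0.04, lik 0.101, product 0.004040; [2] prior 0.3, lik 0.208, product 0.06240; [3] prior 0.15, lik 0.274, product 0.04110; [4] prior 0.26, lik 0.131, product 0.03406; [5] prior 0.25, lik 0.106, product 0.02650.
Normalizing constant = 0.16810; the posterior for Machine 5 is its product over the sum, 0.02650/0.16810 = 0.1576.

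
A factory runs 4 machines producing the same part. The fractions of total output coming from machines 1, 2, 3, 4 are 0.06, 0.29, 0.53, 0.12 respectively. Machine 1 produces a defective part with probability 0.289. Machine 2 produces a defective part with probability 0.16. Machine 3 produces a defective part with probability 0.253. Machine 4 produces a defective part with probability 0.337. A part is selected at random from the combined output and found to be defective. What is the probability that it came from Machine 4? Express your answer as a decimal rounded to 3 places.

Posterior probability ≈ 0.170

Tabulate prior·likelihood by source: [1] prior 0.06, lik 0.289, product 0.01734; [2] prior 0.29, lik 0.16, product 0.04640; [3] prior 0.53, lik 0.253, product 0.1341; [4] prior 0.12, lik 0.337, product 0.04044.
Normalizing constant = 0.23827; the posterior for Machine 4 is its product over the sum, 0.04044/0.23827 = 0.170.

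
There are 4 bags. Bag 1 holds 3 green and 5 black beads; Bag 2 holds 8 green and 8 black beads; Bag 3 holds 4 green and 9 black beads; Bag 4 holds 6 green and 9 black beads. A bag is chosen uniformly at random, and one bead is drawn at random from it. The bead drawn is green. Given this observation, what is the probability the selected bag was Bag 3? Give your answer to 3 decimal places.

Tabulate prior·likelihood by source: [1] prior 0.25, lik 0.375, product 0.09375; [2] prior 0.25, lik 0.5, product 0.1250; [3] prior 0.25, lik 0.3077, product 0.07692; [4] prior 0.25, lik 0.4, product 0.1000.
Normalizing constant = 0.39567; the posterior for Bag 3 is its product over the sum, 0.07692/0.39567 = 0.194.

Posterior probability ≈ 0.194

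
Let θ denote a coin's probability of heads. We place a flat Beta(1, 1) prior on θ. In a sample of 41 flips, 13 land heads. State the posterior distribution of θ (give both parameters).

The binomial likelihood is conjugate to the Beta prior: with 13 successes and 28 failures, the posterior is Beta(1+13, 1+28) = Beta(14, 29).

Posterior: Beta(14, 29)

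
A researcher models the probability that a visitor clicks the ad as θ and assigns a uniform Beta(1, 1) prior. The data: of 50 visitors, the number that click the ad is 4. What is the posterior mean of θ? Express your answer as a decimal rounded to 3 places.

Observing 4 successes and 46 failures updates Beta(1, 1) by adding the success and failure counts to the two shape parameters: α = 1+4 = 5, β = 1+46 = 47.
Posterior mean = α/(α+β) = 5/52 = 0.096.

Posterior mean ≈ 0.096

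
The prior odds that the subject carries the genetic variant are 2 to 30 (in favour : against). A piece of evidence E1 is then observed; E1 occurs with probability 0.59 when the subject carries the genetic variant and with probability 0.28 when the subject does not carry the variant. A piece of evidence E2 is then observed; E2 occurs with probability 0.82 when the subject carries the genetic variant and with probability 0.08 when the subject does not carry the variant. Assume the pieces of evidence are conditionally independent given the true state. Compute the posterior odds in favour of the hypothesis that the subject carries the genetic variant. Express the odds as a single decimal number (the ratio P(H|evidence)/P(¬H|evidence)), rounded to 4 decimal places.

Posterior odds ≈ 1.4399

Prior odds = 2/30 = 0.066667. In log-odds, ln(0.066667) = -2.7081.
Add log likelihood ratios: ln(2.1071) + ln(10.250) = 3.0726.
Posterior log-odds = 0.36456, so posterior odds = exp(0.36456) = 1.4399.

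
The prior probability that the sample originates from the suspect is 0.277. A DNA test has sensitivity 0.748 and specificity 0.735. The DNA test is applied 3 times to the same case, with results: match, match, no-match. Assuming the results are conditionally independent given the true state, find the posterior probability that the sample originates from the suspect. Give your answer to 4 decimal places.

Posterior P(H) ≈ 0.5114

With H the event that the sample originates from the suspect, the joint likelihood of the observed sequence is P(data|H) = 0.748·0.748·0.252 = 0.14100 and P(data|¬H) = 0.265·0.265·0.735 = 0.051615.
Bayes: P(H|data) = 0.277·0.14100 / (0.277·0.14100 + 0.723·0.051615) = 0.039056/0.076374 = 0.5114.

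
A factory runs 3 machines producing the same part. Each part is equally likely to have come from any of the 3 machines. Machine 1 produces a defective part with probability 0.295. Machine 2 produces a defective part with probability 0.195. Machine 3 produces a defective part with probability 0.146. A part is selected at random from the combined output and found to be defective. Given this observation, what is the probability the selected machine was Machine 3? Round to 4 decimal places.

Posterior probability ≈ 0.2296

Tabulate prior·likelihood by source: [1] prior 0.333333, lik 0.295, product 0.09833; [2] prior 0.333333, lik 0.195, product 0.06500; [3] prior 0.333333, lik 0.146, product 0.04867.
Normalizing constant = 0.21200; the posterior for Machine 3 is its product over the sum, 0.04867/0.21200 = 0.2296.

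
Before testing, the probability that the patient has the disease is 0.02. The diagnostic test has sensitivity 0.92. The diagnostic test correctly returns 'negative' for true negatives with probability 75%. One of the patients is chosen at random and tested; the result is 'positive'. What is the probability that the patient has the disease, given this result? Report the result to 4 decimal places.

P(H | E) ≈ 0.0699

Write H for 'the patient has the disease'. Prior odds H:¬H = 0.02/0.98 = 0.020408. For the 'positive' outcome, the likelihood ratio is 0.92/0.25 = 3.6800.
Posterior odds = 0.020408 × 3.6800 = 0.075102, so P(H|E) = 0.075102/(1+0.075102) = 0.0699.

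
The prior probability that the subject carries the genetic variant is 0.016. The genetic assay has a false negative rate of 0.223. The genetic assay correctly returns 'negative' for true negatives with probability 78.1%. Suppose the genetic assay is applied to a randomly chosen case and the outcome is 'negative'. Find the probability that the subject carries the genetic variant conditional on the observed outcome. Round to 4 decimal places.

P(H | E) ≈ 0.0046

Let H be the event that the subject carries the genetic variant. P(H) = 0.016, so P(¬H) = 0.984. With E the 'negative' result, P(E|H) = 0.223 and P(E|¬H) = 0.781.
P(E) = 0.223·0.016 + 0.781·0.984 = 0.0035680 + 0.76850 = 0.77207.
By Bayes' theorem, P(H|E) = 0.0035680 / 0.77207 = 0.0046.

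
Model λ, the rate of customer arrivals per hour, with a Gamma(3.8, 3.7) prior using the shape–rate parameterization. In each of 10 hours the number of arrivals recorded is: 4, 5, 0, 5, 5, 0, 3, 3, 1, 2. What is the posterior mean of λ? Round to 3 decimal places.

Total count ∑xᵢ = 28 over n = 10 hours.
Gamma is conjugate to the Poisson likelihood: posterior is Gamma(shape = 3.8+28 = 31.8, rate = 3.7+10 = 13.7).
E[λ | data] = 31.8/13.7 = 2.321.

Posterior mean ≈ 2.321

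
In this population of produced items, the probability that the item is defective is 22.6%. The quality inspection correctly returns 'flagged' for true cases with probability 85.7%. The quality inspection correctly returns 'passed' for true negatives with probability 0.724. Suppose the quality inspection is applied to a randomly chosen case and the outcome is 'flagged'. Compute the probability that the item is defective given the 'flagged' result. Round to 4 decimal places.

P(H | E) ≈ 0.4755

Write H for 'the item is defective'. Prior odds H:¬H = 0.226/0.774 = 0.29199. For the 'flagged' outcome, the likelihood ratio is 0.857/0.276 = 3.1051.
Posterior odds = 0.29199 × 3.1051 = 0.90665, so P(H|E) = 0.90665/(1+0.90665) = 0.4755.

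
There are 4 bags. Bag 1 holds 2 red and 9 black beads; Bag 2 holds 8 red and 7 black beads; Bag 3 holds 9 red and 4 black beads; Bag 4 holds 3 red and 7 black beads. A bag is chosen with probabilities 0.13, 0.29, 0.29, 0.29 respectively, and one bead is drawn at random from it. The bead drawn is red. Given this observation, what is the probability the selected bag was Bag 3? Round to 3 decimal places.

Tabulate prior·likelihood by source: [1] prior 0.13, lik 0.1818, product 0.02364; [2] prior 0.29, lik 0.5333, product 0.1547; [3] prior 0.29, lik 0.6923, product 0.2008; [4] prior 0.29, lik 0.3, product 0.08700.
Normalizing constant = 0.46607; the posterior for Bag 3 is its product over the sum, 0.2008/0.46607 = 0.431.

Posterior probability ≈ 0.431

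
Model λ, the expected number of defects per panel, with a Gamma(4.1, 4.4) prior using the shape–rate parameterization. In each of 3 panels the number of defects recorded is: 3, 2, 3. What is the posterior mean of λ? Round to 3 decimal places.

The Poisson likelihood adds the total count to the shape and the number of exposure periods to the rate. Here ∑xᵢ = 8 and n = 3, so shape 4.1→12.1 and rate 4.4→7.4.
E[λ | data] = 12.1/7.4 = 1.635.

Posterior mean ≈ 1.635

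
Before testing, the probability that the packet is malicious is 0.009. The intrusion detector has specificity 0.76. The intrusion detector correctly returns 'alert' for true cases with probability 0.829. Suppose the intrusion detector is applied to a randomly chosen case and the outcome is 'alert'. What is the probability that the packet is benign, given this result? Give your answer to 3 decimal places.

Let H be the event that the packet is malicious. P(H) = 0.009, so P(¬H) = 0.991. With E the 'alert' result, P(E|H) = 0.829 and P(E|¬H) = 0.24.
P(E) = 0.829·0.009 + 0.24·0.991 = 0.0074610 + 0.23784 = 0.24530.
By Bayes' theorem, P(H|E) = 0.0074610 / 0.24530 = 0.030. Hence P(¬H|E) = 1 − 0.030 = 0.970.

P(¬H | E) ≈ 0.970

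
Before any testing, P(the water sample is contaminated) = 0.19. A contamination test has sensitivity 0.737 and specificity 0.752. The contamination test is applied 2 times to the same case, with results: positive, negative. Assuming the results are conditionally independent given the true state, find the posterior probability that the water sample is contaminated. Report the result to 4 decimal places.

Posterior P(H) ≈ 0.1960

With H the event that the water sample is contaminated, the joint likelihood of the observed sequence is P(data|H) = 0.737·0.263 = 0.19383 and P(data|¬H) = 0.248·0.752 = 0.18650.
Bayes: P(H|data) = 0.19·0.19383 / (0.19·0.19383 + 0.81·0.18650) = 0.036828/0.18789 = 0.1960.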